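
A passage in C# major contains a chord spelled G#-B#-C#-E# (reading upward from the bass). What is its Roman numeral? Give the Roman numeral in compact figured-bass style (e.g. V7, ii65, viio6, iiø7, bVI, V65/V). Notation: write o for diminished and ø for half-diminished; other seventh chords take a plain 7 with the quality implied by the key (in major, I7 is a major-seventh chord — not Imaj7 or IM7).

The pitches C#-E#-G#-B# form a major seventh chord rooted on C#.
C# is scale degree 1 in C# major, and a major seventh chord on that degree is written I7.
With G# in the bass the chord is in second inversion, so the figured bass is 43.

I43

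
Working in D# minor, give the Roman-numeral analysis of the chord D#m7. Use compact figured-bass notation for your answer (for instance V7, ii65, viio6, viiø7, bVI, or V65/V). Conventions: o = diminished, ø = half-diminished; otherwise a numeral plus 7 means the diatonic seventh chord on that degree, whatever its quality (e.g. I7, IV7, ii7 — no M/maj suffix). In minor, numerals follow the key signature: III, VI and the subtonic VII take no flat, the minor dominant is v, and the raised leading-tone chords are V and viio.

Stacked in thirds the chord is D#-F#-A#-C#: a minor seventh chord on D#.
In D# minor, D# is the tonic; the diatonic minor seventh chord there is i7.

i7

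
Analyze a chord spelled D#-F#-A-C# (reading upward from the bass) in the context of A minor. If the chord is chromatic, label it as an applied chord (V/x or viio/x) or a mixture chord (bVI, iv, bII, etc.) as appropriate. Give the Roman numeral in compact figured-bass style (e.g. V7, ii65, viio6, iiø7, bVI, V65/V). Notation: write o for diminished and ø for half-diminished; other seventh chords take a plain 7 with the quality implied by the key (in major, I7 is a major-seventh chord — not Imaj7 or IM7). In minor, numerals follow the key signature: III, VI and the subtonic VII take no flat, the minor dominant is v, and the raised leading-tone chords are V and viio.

Stacked in thirds the chord is D#-F#-A-C#: a half-diminished seventh chord on D#.
D# sits a half step below E (V in A minor); a diminished chord there is the applied leading-tone chord of V.

viiø7/V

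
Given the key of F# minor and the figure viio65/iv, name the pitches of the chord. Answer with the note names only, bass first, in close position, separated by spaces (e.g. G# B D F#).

C# E G A#

The slash marks an applied leading-tone chord: viio of iv. In F# minor, iv is B, so the leading tone to it is A#, a half step below.
Building a fully diminished seventh chord on A# gives A#-C#-E-G.
With the 65 figure the chord is in first inversion; from the bass C# upward in close position it reads C#-E-G-A#.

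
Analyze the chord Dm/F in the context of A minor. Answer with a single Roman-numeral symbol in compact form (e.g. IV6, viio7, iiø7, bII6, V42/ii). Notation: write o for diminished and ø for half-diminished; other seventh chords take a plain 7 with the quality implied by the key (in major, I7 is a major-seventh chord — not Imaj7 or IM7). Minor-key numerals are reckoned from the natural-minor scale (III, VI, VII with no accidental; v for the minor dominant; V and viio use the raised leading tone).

iv6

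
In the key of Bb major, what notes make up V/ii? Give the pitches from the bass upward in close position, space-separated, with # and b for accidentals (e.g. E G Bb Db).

G B D

V/ii is a secondary dominant — the dominant triad of ii. ii in Bb major is C, so the applied chord's root is G, a perfect fifth above.
Building a major triad on G gives G-B-D.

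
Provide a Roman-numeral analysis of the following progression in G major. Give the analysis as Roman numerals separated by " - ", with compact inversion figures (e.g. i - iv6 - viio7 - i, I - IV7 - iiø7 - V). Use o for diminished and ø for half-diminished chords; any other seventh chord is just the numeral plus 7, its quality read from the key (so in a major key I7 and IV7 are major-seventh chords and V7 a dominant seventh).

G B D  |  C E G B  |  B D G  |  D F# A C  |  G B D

I - IV7 - I6 - V7 - I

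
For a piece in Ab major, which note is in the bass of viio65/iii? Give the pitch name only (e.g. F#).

The applied chord viio65/iii is rooted on B: B-D-F-Ab.
The figure 65 means first inversion — the third is in the bass.

D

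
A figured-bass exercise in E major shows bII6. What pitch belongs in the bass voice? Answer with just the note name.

A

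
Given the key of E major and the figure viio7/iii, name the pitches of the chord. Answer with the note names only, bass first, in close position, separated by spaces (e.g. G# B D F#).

F## A# C# E

The slash marks an applied leading-tone chord: viio of iii. In E major, iii is G#, so the leading tone to it is F##, a half step below.
Building a fully diminished seventh chord on F## gives F##-A#-C#-E.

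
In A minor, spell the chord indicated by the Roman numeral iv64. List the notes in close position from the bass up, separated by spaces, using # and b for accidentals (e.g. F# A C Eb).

In A minor, scale degree 4 is D, and the diatonic chord built there is a minor triad.
That chord is spelled D-F-A.
With the 64 figure the chord is in second inversion; from the bass A upward in close position it reads A-D-F.

A D F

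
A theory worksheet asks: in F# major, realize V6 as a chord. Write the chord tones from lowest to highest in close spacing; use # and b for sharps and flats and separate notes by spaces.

The numeral's case and figure indicate a major triad. In F# major its root, the fifth degree, is C#.
That chord is spelled C#-E#-G#.
With the 6 figure the chord is in first inversion; from the bass E# upward in close position it reads E#-G#-C#.

E# G# C#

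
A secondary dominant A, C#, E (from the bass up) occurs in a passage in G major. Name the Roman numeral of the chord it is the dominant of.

The chord is a major triad on A.
A dominant resolves down a perfect fifth: A → D. In G major, D is scale degree 5, i.e. V.

V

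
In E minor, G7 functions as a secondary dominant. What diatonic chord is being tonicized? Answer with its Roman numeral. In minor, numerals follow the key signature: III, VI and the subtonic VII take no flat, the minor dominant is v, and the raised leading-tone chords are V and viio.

The chord is a dominant seventh chord on G.
A dominant resolves down a perfect fifth: G → C. In E minor, C is scale degree 6, i.e. VI.

VI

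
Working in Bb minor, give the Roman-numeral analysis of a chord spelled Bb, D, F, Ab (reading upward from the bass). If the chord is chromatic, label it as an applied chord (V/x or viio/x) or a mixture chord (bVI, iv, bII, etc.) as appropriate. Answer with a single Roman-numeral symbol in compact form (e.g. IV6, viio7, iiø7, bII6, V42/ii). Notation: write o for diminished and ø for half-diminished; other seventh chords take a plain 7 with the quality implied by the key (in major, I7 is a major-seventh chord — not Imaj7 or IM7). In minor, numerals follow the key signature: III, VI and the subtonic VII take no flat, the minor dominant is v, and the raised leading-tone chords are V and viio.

The pitches Bb-D-F-Ab form a dominant seventh chord rooted on Bb.
Bb is not a diatonic chord root with this quality in Bb minor, but it lies a perfect fifth above Eb (iv), so the chord functions as an applied dominant of iv.

V7/iv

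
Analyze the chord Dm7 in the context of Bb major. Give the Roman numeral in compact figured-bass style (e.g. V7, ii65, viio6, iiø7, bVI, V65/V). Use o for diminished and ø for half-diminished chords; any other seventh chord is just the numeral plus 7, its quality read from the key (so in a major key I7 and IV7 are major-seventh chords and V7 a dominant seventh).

Stacked in thirds the chord is D-F-A-C: a minor seventh chord on D.
D is scale degree 3 in Bb major, and a minor seventh chord on that degree is written iii7.

iii7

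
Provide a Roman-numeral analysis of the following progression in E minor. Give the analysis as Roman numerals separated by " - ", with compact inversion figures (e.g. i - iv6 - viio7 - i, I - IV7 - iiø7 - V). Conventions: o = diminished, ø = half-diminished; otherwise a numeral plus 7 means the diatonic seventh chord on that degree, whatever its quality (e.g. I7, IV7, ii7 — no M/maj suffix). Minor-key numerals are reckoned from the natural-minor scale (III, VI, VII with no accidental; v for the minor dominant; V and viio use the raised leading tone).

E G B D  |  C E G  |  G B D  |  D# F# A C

i7 - VI - III - viio7

E-G-B-D has root E, degree 1 in E minor, so i7.
C-E-G: root C is the submediant; major triad there is VI.
G-B-D has root G, degree 3 in E minor, so III.
D#-F#-A-C: fully diminished seventh chord on D# = scale degree 7 → viio7.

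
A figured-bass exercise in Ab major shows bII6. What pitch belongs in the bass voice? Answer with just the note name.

bII in Ab major has root Bbb; the chord is Bbb-Db-Fb.
The figure 6 means first inversion — the third is in the bass.

Db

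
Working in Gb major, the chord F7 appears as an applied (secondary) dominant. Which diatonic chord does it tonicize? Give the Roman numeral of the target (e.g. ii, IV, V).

iii

The chord is a dominant seventh chord on F.
A dominant resolves down a perfect fifth: F → Bb. In Gb major, Bb is scale degree 3, i.e. iii.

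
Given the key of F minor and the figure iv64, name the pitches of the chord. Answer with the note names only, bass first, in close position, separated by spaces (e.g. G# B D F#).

F Bb Db

In F minor, scale degree 4 is Bb, and the diatonic chord built there is a minor triad.
That chord is spelled Bb-Db-F.
The figured bass 64 indicates second inversion, placing the fifth (F) in the bass: F-Bb-Db.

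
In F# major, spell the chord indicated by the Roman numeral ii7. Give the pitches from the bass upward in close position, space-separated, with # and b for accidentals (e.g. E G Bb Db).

In F# major, the second degree is G#, and the diatonic chord built there is a minor seventh chord.
That chord is spelled G#-B-D#-F#.

G# B D# F#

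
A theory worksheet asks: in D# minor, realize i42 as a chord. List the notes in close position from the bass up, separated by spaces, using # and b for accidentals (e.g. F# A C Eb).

In D# minor, the first degree is D#, and the diatonic chord built there is a minor seventh chord.
Stacking thirds from D# gives D#-F#-A#-C#.
The figured bass 42 indicates third inversion, placing the seventh (C#) in the bass: C#-D#-F#-A#.

C# D# F# A#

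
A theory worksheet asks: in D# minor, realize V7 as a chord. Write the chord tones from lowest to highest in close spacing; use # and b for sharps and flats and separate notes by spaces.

A# C## E# G#

In D# minor, the fifth degree is A#. The dominant is major (leading tone raised), so V is a dominant seventh chord.
That chord is spelled A#-C##-E#-G#.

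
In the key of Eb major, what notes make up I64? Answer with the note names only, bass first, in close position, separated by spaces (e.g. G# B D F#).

Bb Eb G

In Eb major, scale degree 1 is Eb, and the diatonic chord built there is a major triad.
That chord is spelled Eb-G-Bb.
The figured bass 64 indicates second inversion, placing the fifth (Bb) in the bass: Bb-Eb-G.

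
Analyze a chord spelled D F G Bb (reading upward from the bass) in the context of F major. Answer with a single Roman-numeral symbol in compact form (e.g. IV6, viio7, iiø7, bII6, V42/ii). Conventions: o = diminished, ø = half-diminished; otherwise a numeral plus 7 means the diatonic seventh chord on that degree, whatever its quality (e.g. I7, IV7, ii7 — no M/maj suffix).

Stacked in thirds the chord is G-Bb-D-F: a minor seventh chord on G.
G is scale degree 2 in F major, and a minor seventh chord on that degree is written ii7.
With D in the bass the chord is in second inversion, so the figured bass is 43.

ii43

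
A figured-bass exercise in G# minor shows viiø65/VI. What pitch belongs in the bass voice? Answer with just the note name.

F#

The applied chord viiø65/VI is rooted on D#: D#-F#-A-C#.
The figure 65 means first inversion — the third is in the bass.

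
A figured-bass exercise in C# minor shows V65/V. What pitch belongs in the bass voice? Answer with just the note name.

F##

The applied chord V65/V is rooted on D#: D#-F##-A#-C#.
The figure 65 means first inversion — the third is in the bass.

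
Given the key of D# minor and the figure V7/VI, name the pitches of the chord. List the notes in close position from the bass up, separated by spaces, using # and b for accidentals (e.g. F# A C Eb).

F# A# C# E

V7/VI is a secondary dominant — the dominant seventh of VI. VI in D# minor is B, so the applied chord's root is F#, a perfect fifth above.
Building a dominant seventh chord on F# gives F#-A#-C#-E.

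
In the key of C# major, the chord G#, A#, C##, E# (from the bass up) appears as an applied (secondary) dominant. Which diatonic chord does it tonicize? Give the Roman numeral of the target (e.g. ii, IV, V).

ii

The chord is a dominant seventh chord on A#.
A dominant resolves down a perfect fifth: A# → D#. In C# major, D# is scale degree 2, i.e. ii.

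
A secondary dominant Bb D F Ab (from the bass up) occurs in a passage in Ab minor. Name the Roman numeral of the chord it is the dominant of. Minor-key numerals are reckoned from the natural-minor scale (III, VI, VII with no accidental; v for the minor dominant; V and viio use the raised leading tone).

V

The chord is a dominant seventh chord on Bb.
A dominant resolves down a perfect fifth: Bb → Eb. In Ab minor, Eb is scale degree 5, i.e. V.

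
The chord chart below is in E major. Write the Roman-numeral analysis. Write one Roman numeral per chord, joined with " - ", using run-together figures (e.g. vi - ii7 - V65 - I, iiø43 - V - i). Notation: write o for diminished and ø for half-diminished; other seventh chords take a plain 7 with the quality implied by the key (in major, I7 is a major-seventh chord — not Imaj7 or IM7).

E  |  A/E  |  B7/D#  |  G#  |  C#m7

E has root E, degree 1 in E major, so I.
A/E: root A is the subdominant; major triad there is IV64.
B7/D#: root B is the dominant; dominant seventh chord there is V65.
G#: chromatic; G# is V of vi, so V/vi.
C#m7: root C# is the submediant; minor seventh chord there is vi7.

I - IV64 - V65 - V/vi - vi7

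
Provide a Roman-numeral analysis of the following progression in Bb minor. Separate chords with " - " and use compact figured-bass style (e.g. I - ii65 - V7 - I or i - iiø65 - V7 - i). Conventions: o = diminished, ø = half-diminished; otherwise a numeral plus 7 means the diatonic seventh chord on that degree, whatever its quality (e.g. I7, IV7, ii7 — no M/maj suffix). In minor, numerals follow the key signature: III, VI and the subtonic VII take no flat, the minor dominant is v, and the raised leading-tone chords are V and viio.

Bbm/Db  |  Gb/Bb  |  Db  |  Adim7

Bbm/Db: root Bb is the tonic; minor triad there is i6.
Gb/Bb: root Gb is the submediant; major triad there is VI6.
Db: major triad on Db = scale degree 3 → III.
Adim7: fully diminished seventh chord on A = scale degree 7 → viio7.

i6 - VI6 - III - viio7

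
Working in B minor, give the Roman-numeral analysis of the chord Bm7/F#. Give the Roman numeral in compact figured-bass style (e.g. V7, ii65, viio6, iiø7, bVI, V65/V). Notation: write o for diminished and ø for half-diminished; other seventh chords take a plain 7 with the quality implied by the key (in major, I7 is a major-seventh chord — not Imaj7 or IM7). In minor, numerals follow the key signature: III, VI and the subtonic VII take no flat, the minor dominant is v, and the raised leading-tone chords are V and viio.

The pitches B-D-F#-A form a minor seventh chord rooted on B.
In B minor, B is the tonic; the diatonic minor seventh chord there is i7.
With F# in the bass the chord is in second inversion, so the figured bass is 43.

i43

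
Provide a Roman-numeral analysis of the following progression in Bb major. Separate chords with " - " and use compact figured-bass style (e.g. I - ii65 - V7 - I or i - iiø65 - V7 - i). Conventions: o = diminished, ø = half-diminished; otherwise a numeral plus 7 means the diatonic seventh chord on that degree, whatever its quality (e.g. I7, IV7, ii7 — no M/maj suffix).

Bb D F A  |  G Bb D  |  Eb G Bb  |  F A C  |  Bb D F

Bb-D-F-A: major seventh chord on Bb = scale degree 1 → I7.
G-Bb-D: root G is the submediant; minor triad there is vi.
Eb-G-Bb: major triad on Eb = scale degree 4 → IV.
F-A-C: root F is the dominant; major triad there is V.
Bb-D-F has root Bb, degree 1 in Bb major, so I.

I7 - vi - IV - V - I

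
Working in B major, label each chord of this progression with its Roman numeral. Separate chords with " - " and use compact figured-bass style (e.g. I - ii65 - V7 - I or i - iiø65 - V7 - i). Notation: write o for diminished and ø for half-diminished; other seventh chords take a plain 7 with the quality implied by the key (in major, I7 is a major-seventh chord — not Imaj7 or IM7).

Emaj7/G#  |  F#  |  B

IV65 - V - I

Emaj7/G#: root E is the subdominant; major seventh chord there is IV65.
F#: major triad on F# = scale degree 5 → V.
B: major triad on B = scale degree 1 → I.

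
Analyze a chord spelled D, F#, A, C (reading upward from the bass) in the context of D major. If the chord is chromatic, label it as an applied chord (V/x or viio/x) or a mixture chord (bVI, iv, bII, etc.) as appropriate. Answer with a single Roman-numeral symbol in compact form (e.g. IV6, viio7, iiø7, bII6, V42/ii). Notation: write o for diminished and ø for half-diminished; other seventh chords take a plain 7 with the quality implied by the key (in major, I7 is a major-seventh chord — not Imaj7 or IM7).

V7/IV

Stacked in thirds the chord is D-F#-A-C: a dominant seventh chord on D.
D is not a diatonic chord root with this quality in D major, but it lies a perfect fifth above G (IV), so the chord functions as an applied dominant of IV.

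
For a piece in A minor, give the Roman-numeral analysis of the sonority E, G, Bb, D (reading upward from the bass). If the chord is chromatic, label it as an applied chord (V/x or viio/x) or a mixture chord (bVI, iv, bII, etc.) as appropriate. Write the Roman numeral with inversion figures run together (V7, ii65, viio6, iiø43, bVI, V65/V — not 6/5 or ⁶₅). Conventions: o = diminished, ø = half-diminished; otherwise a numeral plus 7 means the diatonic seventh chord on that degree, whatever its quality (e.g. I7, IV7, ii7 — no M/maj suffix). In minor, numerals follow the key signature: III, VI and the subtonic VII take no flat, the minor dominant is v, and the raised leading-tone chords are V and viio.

viiø7/VI

The pitches E-G-Bb-D form a half-diminished seventh chord rooted on E.
E sits a half step below F (VI in A minor); a diminished chord there is the applied leading-tone chord of VI.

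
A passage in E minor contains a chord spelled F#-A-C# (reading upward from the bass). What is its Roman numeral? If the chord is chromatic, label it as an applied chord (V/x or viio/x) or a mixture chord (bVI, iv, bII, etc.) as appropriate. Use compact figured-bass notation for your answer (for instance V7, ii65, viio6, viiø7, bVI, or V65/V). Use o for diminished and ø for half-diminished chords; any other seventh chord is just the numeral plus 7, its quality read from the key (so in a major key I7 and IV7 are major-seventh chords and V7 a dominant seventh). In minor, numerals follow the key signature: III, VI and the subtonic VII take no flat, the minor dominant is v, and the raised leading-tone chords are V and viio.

The pitches F#-A-C# form a minor triad rooted on F#.
F# is the second degree of E minor. This is the minor supertonic, borrowed from the parallel major (the Dorian ii).

ii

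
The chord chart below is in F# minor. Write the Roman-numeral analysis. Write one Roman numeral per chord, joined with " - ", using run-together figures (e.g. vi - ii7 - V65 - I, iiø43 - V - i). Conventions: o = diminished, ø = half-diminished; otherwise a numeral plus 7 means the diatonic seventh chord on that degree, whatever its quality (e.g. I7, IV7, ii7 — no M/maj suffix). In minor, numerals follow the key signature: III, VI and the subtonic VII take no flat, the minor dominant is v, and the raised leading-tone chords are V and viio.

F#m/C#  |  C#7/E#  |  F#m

i64 - V65 - i

F#m/C#: minor triad on F# = scale degree 1 → i64.
C#7/E#: root C# is the dominant; dominant seventh chord there is V65.
F#m has root F#, degree 1 in F# minor, so i.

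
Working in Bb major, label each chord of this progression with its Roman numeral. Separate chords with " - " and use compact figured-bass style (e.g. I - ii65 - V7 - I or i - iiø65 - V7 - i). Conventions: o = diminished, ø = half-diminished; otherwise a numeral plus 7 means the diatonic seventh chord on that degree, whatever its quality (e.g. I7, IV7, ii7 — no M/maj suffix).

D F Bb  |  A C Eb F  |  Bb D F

I6 - V65 - I

D-F-Bb: root Bb is the tonic; major triad there is I6.
A-C-Eb-F has root F, degree 5 in Bb major, so V65.
Bb-D-F: major triad on Bb = scale degree 1 → I.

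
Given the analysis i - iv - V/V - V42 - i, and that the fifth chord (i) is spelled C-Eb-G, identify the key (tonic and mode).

The chord Cm is a minor triad rooted on C; its label is i.
If C is scale degree 1 and the mode makes that degree carry a minor triad, the tonic is C and the mode is minor.

C minor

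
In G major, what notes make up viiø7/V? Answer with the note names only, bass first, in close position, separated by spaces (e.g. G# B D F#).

C# E G B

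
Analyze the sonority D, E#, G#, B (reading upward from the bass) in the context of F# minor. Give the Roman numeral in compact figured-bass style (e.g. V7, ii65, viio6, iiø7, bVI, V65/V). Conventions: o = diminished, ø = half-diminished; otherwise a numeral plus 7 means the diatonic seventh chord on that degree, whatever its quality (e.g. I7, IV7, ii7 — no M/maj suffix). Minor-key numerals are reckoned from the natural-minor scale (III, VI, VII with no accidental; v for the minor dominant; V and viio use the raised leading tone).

viio42

The pitches E#-G#-B-D form a fully diminished seventh chord rooted on E#.
In F# minor, E# is the leading tone; the diatonic fully diminished seventh chord there is viio7.
With D in the bass the chord is in third inversion, so the figured bass is 42.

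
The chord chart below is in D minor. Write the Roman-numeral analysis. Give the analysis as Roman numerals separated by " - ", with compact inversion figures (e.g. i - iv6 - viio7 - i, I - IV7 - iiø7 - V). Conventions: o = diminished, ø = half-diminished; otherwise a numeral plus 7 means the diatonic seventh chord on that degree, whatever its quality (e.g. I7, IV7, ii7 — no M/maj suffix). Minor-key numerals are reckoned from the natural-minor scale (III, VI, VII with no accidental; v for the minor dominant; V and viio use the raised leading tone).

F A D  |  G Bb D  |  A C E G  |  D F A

F-A-D has root D, degree 1 in D minor, so i6.
G-Bb-D: minor triad on G = scale degree 4 → iv.
A-C-E-G: minor seventh chord on A = scale degree 5 → v7.
D-F-A: root D is the tonic; minor triad there is i.

i6 - iv - v7 - i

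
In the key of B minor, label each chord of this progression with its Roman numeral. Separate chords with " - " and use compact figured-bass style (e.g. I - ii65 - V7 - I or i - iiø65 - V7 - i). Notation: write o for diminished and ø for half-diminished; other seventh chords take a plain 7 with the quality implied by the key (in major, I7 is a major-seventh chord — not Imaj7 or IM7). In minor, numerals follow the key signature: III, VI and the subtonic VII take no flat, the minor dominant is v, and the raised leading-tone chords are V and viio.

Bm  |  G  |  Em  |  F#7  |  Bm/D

i - VI - iv - V7 - i6

Bm: root B is the tonic; minor triad there is i.
G: root G is the submediant; major triad there is VI.
Em has root E, degree 4 in B minor, so iv.
F#7 has root F#, degree 5 in B minor, so V7.
Bm/D: root B is the tonic; minor triad there is i6.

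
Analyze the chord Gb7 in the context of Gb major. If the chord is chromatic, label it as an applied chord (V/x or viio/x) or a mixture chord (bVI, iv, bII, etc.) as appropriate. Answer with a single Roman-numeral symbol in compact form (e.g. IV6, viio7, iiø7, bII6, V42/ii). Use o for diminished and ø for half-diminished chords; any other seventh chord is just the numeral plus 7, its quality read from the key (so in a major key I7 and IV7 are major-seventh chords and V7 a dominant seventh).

Stacked in thirds the chord is Gb-Bb-Db-Fb: a dominant seventh chord on Gb.
Gb is not a diatonic chord root with this quality in Gb major, but it lies a perfect fifth above Cb (IV), so the chord functions as an applied dominant of IV.

V7/IV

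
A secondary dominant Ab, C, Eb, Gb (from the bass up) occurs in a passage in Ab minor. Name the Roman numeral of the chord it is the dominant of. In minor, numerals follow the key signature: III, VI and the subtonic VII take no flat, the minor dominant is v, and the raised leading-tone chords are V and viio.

iv

The chord is a dominant seventh chord on Ab.
A dominant resolves down a perfect fifth: Ab → Db. In Ab minor, Db is scale degree 4, i.e. iv.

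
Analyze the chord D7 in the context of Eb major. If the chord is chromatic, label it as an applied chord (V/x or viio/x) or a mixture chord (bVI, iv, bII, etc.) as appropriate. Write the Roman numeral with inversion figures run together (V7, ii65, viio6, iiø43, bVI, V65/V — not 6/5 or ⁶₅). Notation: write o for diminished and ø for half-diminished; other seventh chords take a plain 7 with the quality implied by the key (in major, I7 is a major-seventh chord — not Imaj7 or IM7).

V7/iii

Stacked in thirds the chord is D-F#-A-C: a dominant seventh chord on D.
D is not a diatonic chord root with this quality in Eb major, but it lies a perfect fifth above G (iii), so the chord functions as an applied dominant of iii.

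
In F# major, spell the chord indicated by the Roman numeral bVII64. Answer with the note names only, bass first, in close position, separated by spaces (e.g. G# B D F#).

B E G#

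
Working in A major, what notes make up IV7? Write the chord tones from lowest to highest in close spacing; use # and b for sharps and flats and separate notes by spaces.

D F# A C#

In A major, the fourth degree is D, and the diatonic chord built there is a major seventh chord.
That chord is spelled D-F#-A-C#.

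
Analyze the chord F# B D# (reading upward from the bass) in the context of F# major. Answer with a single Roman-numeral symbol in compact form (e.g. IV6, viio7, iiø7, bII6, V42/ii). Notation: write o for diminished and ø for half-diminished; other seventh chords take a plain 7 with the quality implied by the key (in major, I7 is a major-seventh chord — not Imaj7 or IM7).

IV64

The pitches B-D#-F# form a major triad rooted on B.
B is scale degree 4 in F# major, and a major triad on that degree is written IV.
With F# in the bass the chord is in second inversion, so the figured bass is 64.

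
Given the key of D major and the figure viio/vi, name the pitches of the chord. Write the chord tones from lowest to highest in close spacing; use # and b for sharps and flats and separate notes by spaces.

The slash marks an applied leading-tone chord: viio of vi. In D major, vi is B, so the leading tone to it is A#, a half step below.
Building a diminished triad on A# gives A#-C#-E.

A# C# E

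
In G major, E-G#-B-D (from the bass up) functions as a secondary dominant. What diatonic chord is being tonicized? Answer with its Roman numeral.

ii

The chord is a dominant seventh chord on E.
A dominant resolves down a perfect fifth: E → A. In G major, A is scale degree 2, i.e. ii.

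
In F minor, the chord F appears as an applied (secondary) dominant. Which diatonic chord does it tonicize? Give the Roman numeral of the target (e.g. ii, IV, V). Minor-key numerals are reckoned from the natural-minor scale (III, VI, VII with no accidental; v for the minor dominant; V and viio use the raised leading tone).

iv

The chord is a major triad on F.
A dominant resolves down a perfect fifth: F → Bb. In F minor, Bb is scale degree 4, i.e. iv.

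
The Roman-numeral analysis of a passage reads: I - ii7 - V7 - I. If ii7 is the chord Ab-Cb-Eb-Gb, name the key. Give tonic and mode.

ii7 is given as Ab-Cb-Eb-Gb — a minor seventh chord with root Ab.
Counting down one scale step from Ab places the tonic on Gb; a minor seventh chord on degree 2 is diatonic only in major.

Gb major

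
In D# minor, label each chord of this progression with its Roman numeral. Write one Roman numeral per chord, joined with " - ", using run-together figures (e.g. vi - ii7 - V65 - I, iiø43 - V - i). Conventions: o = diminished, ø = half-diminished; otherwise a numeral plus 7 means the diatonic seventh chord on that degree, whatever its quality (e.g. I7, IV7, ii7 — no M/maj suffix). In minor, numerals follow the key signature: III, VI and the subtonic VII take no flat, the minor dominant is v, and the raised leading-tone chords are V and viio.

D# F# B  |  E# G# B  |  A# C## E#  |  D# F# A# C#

VI6 - iio - V - i7

D#-F#-B: major triad on B = scale degree 6 → VI6.
E#-G#-B: diminished triad on E# = scale degree 2 → iio.
A#-C##-E#: root A# is the dominant; major triad there is V.
D#-F#-A#-C#: root D# is the tonic; minor seventh chord there is i7.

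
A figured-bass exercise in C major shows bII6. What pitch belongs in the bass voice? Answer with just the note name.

bII in C major has root Db; the chord is Db-F-Ab.
The figure 6 means first inversion — the third is in the bass.

F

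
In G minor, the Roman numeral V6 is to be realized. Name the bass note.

V in G minor has root D; the chord is D-F#-A.
The figure 6 means first inversion — the third is in the bass.

F#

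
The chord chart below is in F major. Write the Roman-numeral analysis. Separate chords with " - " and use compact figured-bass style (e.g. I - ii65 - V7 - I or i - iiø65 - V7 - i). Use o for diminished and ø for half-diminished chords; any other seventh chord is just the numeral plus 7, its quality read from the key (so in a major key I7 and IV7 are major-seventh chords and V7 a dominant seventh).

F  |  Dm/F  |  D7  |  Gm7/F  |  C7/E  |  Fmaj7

I - vi6 - V7/ii - ii42 - V65 - I7

F: major triad on F = scale degree 1 → I.
Dm/F has root D, degree 6 in F major, so vi6.
D7 is the secondary dominant of ii (dominant seventh chord on D): V7/ii.
Gm7/F: minor seventh chord on G = scale degree 2 → ii42.
C7/E has root C, degree 5 in F major, so V65.
Fmaj7: major seventh chord on F = scale degree 1 → I7.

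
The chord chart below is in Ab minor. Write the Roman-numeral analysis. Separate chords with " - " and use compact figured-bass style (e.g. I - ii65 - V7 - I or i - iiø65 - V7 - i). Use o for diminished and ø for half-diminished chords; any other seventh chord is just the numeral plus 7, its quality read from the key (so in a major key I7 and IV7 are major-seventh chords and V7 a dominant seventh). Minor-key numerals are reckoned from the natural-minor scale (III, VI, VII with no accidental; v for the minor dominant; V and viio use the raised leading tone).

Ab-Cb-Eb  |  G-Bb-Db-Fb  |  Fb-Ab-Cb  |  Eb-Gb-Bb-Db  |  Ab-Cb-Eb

i - viio7 - VI - v7 - i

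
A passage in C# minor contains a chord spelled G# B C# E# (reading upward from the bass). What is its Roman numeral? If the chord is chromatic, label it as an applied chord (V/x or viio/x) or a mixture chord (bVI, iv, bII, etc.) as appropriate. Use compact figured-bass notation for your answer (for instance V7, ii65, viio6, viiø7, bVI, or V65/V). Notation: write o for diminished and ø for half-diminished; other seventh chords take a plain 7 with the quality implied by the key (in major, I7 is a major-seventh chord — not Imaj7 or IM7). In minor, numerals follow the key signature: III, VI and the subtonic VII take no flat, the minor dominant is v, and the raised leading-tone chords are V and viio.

The pitches C#-E#-G#-B form a dominant seventh chord rooted on C#.
C# is not a diatonic chord root with this quality in C# minor, but it lies a perfect fifth above F# (iv), so the chord functions as an applied dominant of iv.
With G# in the bass the chord is in second inversion, so the figured bass is 43.

V43/iv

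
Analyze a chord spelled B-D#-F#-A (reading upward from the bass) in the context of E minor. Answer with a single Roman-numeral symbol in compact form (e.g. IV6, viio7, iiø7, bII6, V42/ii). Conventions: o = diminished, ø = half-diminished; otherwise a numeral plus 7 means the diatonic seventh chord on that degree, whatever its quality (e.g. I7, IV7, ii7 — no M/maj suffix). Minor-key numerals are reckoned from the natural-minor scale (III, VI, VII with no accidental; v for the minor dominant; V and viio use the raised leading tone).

V7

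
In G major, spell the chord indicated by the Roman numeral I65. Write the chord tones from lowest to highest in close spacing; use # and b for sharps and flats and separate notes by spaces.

B D F# G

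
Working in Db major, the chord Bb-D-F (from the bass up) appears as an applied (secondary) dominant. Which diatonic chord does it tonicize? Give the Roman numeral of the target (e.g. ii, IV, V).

ii

The chord is a major triad on Bb.
A dominant resolves down a perfect fifth: Bb → Eb. In Db major, Eb is scale degree 2, i.e. ii.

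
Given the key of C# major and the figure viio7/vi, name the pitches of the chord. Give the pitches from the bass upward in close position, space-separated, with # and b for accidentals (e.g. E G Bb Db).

G## B# D# F#

viio7/vi is a secondary leading-tone chord. The target vi is A# in C# major; the applied chord is rooted a semitone below, on G##.
Building a fully diminished seventh chord on G## gives G##-B#-D#-F#.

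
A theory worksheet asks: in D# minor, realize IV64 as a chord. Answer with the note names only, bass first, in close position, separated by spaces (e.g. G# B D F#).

IV64 is the major subdominant, borrowed from the parallel major. In D# minor that root is G#.
So the chord is G#-B#-D#, a major triad.
With the 64 figure the chord is in second inversion; from the bass D# upward in close position it reads D#-G#-B#.

D# G# B#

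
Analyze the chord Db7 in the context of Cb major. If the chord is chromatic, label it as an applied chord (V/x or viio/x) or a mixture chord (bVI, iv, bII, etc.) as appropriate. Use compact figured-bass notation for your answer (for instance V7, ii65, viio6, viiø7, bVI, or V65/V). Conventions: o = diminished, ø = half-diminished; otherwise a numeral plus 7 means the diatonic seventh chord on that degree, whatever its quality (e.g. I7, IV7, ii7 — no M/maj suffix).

V7/V

Stacked in thirds the chord is Db-F-Ab-Cb: a dominant seventh chord on Db.
Db is not a diatonic chord root with this quality in Cb major, but it lies a perfect fifth above Gb (V), so the chord functions as an applied dominant of V.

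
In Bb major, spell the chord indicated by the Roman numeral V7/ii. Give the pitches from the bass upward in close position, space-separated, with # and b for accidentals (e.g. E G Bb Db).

G B D F

V7/ii is a secondary dominant — the dominant seventh of ii. ii in Bb major is C, so the applied chord's root is G, a perfect fifth above.
Building a dominant seventh chord on G gives G-B-D-F.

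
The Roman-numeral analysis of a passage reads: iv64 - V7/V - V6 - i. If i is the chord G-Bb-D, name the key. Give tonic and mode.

G minor

The chord Gm is a minor triad rooted on G; its label is i.
If G is scale degree 1 and the mode makes that degree carry a minor triad, the tonic is G and the mode is minor.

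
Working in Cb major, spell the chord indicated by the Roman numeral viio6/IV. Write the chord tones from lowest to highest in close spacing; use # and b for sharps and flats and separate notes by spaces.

viio6/IV is a secondary leading-tone chord. The target IV is Fb in Cb major; the applied chord is rooted a semitone below, on Eb.
Building a diminished triad on Eb gives Eb-Gb-Bbb.
The figured bass 6 indicates first inversion, placing the third (Gb) in the bass: Gb-Bbb-Eb.

Gb Bbb Eb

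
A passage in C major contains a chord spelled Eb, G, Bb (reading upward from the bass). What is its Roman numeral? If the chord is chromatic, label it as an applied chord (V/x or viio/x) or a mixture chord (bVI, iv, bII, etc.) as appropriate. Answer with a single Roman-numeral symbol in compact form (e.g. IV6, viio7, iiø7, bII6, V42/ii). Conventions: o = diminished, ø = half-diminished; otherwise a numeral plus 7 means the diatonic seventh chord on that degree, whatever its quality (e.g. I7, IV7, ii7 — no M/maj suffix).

bIII

The pitches Eb-G-Bb form a major triad rooted on Eb.
Eb is the lowered third degree of C major (diatonic 3 would be E). This is a major triad on the lowered third degree, borrowed from the parallel minor.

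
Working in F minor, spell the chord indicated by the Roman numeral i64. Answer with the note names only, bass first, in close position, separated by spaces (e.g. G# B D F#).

C F Ab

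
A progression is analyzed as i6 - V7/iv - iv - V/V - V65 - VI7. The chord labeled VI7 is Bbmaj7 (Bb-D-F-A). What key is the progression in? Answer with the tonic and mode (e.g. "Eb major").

D minor

The anchor chord is a major seventh chord on Bb, labeled VI7.
If Bb is scale degree 6 and the mode makes that degree carry a major seventh chord, the tonic is D and the mode is minor.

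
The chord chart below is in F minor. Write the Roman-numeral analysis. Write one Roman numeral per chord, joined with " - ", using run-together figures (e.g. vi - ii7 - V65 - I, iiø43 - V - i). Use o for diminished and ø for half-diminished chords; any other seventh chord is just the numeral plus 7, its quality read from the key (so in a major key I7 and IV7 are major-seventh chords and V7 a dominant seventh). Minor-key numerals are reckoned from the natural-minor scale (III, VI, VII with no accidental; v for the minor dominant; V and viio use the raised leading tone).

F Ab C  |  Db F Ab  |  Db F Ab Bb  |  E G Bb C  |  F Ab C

i - VI - iv65 - V65 - i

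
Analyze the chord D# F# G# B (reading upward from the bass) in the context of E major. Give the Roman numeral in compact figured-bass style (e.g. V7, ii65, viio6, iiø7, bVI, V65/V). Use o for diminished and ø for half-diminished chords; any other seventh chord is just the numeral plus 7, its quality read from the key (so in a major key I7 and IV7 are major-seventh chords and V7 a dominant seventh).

The pitches G#-B-D#-F# form a minor seventh chord rooted on G#.
G# is scale degree 3 in E major, and a minor seventh chord on that degree is written iii7.
With D# in the bass the chord is in second inversion, so the figured bass is 43.

iii43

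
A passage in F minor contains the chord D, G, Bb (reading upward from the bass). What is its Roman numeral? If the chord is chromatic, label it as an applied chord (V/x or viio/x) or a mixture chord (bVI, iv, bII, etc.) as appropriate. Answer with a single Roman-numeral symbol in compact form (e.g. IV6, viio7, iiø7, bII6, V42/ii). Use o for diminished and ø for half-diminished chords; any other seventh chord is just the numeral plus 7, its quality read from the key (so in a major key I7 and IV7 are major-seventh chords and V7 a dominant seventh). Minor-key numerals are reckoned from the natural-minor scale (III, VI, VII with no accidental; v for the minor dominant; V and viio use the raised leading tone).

Stacked in thirds the chord is G-Bb-D: a minor triad on G.
G is the second degree of F minor. This is the minor supertonic, borrowed from the parallel major (the Dorian ii).
With D in the bass the chord is in second inversion, so the figured bass is 64.

ii64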